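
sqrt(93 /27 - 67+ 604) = 16 * sqrt(19) /3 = 23.25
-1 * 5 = -5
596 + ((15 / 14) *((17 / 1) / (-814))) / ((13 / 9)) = 88293913 / 148148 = 595.98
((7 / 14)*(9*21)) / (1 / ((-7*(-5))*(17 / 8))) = 112455 / 16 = 7028.44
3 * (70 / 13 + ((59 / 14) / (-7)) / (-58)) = 1195941 / 73892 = 16.18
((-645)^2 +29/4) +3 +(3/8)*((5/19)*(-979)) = 63222673/152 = 415938.64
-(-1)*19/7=19/7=2.71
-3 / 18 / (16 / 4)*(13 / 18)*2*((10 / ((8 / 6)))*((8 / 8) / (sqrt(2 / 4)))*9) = -65*sqrt(2) / 16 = -5.75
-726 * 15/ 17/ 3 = -3630/ 17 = -213.53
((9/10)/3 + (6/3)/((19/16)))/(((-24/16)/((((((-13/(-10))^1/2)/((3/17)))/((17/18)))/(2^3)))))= -4901/7600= -0.64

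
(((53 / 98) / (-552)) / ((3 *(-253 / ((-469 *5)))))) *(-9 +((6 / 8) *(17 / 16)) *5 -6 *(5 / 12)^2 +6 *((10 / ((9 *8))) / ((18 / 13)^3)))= 2039001955 / 117284226048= 0.02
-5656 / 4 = -1414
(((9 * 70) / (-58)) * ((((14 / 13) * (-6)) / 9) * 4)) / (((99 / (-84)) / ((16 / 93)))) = -1756160 / 385671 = -4.55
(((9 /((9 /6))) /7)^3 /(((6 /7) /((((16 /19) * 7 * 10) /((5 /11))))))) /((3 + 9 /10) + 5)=126720 /11837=10.71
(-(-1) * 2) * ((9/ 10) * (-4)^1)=-36/ 5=-7.20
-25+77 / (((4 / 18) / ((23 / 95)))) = 11189 / 190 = 58.89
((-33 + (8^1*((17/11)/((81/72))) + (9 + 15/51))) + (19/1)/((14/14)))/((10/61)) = 322568/8415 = 38.33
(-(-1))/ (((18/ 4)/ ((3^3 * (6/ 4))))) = 9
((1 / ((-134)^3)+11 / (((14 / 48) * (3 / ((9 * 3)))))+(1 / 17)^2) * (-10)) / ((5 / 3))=-4956605513283 / 2433774196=-2036.59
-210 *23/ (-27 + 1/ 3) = 1449/ 8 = 181.12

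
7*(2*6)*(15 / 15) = 84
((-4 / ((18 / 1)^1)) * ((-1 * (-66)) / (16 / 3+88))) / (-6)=0.03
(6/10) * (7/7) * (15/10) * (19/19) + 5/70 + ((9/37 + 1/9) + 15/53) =993781/617715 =1.61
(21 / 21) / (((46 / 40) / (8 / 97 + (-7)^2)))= 4140 / 97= 42.68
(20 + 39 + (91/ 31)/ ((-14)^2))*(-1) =-51225/ 868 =-59.01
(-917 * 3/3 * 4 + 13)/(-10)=365.50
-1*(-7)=7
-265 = -265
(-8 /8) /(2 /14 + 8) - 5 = -292 /57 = -5.12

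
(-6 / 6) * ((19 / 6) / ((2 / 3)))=-19 / 4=-4.75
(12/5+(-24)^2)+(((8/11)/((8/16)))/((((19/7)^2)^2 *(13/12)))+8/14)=377654073112/652256605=579.00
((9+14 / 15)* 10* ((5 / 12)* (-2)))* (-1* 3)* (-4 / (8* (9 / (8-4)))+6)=38740 / 27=1434.81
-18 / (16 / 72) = -81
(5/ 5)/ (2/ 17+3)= 17/ 53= 0.32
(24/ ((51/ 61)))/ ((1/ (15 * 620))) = 4538400/ 17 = 266964.71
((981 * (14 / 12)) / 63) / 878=109 / 5268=0.02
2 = 2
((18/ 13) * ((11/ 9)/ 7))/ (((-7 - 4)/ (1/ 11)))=-0.00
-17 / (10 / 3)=-51 / 10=-5.10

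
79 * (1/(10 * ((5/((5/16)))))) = 79/160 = 0.49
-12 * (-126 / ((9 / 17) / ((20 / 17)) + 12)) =10080 / 83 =121.45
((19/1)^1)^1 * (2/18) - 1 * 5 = -26/9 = -2.89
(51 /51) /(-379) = -1 /379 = -0.00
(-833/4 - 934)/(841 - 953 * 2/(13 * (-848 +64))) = -5820906/4286689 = -1.36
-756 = -756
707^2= 499849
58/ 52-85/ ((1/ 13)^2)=-373461/ 26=-14363.88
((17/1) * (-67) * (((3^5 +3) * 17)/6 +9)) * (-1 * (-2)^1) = -1608268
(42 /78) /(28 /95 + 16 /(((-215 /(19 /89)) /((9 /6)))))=2544955 /1280396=1.99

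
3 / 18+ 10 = 61 / 6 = 10.17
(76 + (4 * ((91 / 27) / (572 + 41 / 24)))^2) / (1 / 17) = 404910843980 / 313396209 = 1292.01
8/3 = 2.67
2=2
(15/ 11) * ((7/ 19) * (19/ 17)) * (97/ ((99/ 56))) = 190120/ 6171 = 30.81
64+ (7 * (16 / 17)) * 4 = 1536 / 17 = 90.35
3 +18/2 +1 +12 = 25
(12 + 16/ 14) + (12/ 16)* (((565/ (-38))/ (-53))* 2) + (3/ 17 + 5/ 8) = 13771335/ 958664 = 14.37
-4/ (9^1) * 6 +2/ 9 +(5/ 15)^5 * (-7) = -2.47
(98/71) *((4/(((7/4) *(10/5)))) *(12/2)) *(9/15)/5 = 2016/1775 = 1.14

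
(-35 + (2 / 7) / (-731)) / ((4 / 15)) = -131.25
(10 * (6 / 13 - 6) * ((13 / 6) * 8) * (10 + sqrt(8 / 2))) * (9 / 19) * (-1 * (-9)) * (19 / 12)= -77760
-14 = -14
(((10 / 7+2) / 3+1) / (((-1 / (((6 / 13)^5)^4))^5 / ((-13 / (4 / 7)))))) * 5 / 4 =3062431047656582372328235627303396033767861142841975960358149842357017850675200 / 190718085458920964116236375748835779710674959067303165370168392262012207679844273858329666379998629245551661077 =0.00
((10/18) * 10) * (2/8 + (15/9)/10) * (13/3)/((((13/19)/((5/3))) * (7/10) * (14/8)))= 237500/11907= 19.95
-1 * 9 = -9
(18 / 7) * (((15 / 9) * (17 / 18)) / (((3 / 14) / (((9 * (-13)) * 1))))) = -2210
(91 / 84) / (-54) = -13 / 648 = -0.02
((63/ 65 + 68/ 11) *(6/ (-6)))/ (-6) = 5113/ 4290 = 1.19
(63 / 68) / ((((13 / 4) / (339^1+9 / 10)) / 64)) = 6852384 / 1105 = 6201.25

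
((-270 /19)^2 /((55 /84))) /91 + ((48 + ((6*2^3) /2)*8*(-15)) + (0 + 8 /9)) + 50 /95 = -1313534870 /464607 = -2827.20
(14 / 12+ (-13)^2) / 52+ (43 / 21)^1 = 3873 / 728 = 5.32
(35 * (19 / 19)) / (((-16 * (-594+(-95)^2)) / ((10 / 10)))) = -35 / 134896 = -0.00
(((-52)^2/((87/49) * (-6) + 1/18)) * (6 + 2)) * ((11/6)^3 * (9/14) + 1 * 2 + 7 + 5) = -26360880/719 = -36663.25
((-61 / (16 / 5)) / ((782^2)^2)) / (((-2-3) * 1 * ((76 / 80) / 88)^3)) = 1299056000 / 160312664504299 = 0.00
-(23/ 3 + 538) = -1637/ 3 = -545.67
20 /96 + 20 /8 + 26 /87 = 2093 /696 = 3.01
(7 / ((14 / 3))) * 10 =15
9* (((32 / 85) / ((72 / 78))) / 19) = 312 / 1615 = 0.19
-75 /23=-3.26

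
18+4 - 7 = 15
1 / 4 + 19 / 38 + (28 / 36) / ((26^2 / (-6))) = 1507 / 2028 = 0.74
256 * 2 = 512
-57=-57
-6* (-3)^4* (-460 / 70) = 22356 / 7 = 3193.71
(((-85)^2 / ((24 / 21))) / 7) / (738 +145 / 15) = 21675 / 17944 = 1.21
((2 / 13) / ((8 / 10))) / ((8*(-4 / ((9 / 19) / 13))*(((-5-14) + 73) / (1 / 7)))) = -5 / 8631168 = -0.00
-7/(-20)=7/20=0.35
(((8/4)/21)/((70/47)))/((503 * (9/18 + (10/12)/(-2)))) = 188/123235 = 0.00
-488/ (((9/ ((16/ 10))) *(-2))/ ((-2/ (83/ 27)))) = -11712/ 415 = -28.22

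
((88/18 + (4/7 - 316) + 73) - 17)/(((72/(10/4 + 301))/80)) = -48669260/567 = -85836.44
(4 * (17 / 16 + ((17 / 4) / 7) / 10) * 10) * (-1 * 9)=-5661 / 14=-404.36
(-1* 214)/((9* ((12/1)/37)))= -3959/54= -73.31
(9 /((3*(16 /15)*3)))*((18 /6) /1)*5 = 225 /16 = 14.06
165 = 165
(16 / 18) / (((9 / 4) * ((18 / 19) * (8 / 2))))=0.10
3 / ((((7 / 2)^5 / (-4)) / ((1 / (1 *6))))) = -64 / 16807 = -0.00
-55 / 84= -0.65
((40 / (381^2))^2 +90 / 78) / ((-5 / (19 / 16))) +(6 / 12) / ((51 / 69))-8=-566091649561345 / 74509587496656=-7.60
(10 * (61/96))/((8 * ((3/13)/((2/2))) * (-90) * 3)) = -793/62208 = -0.01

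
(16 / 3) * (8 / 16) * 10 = 80 / 3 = 26.67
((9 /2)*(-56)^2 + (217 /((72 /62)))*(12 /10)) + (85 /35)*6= 3013669 /210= 14350.80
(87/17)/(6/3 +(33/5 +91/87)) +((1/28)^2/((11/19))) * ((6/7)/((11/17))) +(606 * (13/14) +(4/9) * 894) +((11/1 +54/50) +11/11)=432377377260077/444073799400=973.66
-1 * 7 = -7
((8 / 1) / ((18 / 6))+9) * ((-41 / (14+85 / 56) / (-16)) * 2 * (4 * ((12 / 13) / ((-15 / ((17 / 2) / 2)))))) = -4.03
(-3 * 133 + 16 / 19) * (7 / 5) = -10591 / 19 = -557.42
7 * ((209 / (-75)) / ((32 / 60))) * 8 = -1463 / 5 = -292.60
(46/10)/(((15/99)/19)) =14421/25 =576.84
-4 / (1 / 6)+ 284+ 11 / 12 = 3131 / 12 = 260.92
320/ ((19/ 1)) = 320/ 19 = 16.84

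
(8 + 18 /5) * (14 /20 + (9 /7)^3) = 281039 /8575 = 32.77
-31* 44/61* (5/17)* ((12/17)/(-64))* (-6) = -15345/35258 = -0.44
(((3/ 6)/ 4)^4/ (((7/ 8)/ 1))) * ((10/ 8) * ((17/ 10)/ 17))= 0.00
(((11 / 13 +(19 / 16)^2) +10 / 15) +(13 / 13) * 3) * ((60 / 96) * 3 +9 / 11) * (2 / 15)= 934333 / 439296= 2.13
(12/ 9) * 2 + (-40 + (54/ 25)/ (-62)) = -86881/ 2325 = -37.37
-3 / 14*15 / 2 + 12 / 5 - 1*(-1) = 251 / 140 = 1.79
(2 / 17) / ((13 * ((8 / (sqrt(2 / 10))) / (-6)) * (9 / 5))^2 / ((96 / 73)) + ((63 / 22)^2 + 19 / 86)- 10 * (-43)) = 208120 / 7322896047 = 0.00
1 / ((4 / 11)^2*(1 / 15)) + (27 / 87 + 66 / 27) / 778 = 184280887 / 1624464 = 113.44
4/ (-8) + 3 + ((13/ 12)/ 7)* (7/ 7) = 223/ 84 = 2.65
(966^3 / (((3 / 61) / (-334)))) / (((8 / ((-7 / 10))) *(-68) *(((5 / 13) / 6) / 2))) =-104454965684979 / 425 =-245776389847.01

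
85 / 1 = 85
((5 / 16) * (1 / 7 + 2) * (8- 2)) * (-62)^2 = 216225 / 14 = 15444.64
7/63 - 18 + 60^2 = 32239/9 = 3582.11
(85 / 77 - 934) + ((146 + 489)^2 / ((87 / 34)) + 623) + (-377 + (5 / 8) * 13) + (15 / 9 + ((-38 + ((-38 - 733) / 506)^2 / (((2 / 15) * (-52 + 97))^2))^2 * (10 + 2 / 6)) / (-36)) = 3598603471462347470251 / 22995446329304064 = 156492.00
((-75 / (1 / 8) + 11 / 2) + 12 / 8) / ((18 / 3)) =-593 / 6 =-98.83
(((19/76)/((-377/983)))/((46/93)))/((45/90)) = -91419/34684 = -2.64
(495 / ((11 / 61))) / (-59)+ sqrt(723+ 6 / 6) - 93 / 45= -43004 / 885+ 2 * sqrt(181)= -21.68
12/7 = 1.71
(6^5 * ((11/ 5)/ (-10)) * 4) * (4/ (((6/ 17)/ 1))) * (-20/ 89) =7755264/ 445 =17427.56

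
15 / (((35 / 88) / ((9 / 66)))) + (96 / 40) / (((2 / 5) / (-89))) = -3702 / 7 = -528.86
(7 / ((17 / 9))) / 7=9 / 17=0.53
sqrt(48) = 4 * sqrt(3) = 6.93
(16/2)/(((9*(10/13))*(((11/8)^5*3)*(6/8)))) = 6815744/65225655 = 0.10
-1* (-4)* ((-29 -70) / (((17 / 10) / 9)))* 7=-249480 / 17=-14675.29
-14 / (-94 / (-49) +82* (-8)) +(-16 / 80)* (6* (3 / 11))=-0.31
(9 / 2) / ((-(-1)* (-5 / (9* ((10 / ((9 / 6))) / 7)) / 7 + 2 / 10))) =270 / 7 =38.57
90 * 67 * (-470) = -2834100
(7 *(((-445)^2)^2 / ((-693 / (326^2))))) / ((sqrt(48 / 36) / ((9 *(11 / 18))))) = -1041874125705625 *sqrt(3) / 9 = -200508768979282.86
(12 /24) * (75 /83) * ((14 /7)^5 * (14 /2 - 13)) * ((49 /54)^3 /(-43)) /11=11764900 /85859433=0.14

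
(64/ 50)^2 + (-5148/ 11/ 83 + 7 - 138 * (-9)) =64584367/ 51875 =1245.00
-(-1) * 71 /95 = 0.75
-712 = -712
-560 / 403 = -1.39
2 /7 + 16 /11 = 134 /77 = 1.74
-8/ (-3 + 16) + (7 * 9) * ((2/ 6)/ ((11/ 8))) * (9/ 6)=3188/ 143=22.29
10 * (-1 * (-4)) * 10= 400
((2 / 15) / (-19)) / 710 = -1 / 101175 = -0.00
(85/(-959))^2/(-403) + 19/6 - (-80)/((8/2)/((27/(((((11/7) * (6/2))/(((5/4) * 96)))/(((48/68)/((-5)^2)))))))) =162710531053537/415848479046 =391.27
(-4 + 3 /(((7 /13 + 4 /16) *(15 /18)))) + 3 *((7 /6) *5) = 7407 /410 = 18.07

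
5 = 5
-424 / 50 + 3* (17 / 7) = -209 / 175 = -1.19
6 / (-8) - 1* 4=-19 / 4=-4.75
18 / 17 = 1.06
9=9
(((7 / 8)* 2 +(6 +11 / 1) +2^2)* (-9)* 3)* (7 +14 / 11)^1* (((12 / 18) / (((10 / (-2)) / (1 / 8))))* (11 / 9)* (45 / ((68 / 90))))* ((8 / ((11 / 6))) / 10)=2012283 / 748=2690.22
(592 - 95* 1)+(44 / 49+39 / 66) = 537371 / 1078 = 498.49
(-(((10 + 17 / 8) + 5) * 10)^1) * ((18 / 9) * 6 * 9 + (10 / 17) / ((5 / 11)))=-636365 / 34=-18716.62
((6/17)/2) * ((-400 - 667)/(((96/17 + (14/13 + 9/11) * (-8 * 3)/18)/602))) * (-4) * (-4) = -3306735432/5689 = -581250.74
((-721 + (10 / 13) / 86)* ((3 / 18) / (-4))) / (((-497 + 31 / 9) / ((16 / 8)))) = -604551 / 4966156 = -0.12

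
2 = 2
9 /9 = 1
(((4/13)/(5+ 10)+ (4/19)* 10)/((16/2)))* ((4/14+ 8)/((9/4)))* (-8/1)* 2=-3654464/233415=-15.66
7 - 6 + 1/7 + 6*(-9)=-370/7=-52.86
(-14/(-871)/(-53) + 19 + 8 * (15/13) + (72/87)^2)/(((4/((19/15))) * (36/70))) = 17.80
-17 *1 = -17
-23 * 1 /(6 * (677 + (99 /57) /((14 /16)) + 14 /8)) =-6118 /1086453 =-0.01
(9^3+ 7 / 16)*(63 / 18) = 81697 / 32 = 2553.03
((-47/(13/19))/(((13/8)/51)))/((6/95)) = -5768780/169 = -34134.79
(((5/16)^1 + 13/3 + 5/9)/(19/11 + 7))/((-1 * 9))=-8239/124416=-0.07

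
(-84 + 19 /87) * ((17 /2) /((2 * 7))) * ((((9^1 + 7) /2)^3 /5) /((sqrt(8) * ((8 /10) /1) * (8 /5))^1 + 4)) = -495652000 /68817 + 317217280 * sqrt(2) /68817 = -683.54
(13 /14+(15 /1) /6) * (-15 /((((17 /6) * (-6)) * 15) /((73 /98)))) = 876 /5831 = 0.15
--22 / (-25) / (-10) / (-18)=-11 / 2250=-0.00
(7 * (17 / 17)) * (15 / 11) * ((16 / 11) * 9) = 15120 / 121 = 124.96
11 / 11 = 1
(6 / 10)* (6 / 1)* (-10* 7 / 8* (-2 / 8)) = 63 / 8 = 7.88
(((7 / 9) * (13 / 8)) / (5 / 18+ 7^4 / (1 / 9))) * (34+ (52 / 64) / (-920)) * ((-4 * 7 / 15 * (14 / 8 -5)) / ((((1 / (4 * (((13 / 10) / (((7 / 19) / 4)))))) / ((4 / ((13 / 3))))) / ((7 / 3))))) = 78742977313 / 53677446000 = 1.47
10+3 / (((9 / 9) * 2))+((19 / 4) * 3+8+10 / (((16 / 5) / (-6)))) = 15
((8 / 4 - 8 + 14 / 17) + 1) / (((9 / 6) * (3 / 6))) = -284 / 51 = -5.57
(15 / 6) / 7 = 0.36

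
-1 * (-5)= 5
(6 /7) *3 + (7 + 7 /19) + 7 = 2253 /133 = 16.94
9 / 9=1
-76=-76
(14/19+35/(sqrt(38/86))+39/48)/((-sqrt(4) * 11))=-35 * sqrt(817)/418 - 471/6688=-2.46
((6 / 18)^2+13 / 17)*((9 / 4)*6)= 201 / 17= 11.82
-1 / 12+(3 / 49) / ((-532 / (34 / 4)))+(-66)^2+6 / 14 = 681367093 / 156408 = 4356.34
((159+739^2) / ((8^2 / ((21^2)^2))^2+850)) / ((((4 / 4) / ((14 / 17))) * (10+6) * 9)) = 2008793073362355 / 546540317836082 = 3.68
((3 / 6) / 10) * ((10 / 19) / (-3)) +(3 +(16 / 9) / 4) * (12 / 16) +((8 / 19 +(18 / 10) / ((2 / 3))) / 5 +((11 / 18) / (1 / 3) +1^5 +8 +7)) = 39961 / 1900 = 21.03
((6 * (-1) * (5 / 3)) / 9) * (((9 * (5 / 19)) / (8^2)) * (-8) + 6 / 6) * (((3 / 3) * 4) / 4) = -535 / 684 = -0.78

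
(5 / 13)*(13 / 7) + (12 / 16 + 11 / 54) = 1.67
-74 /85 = -0.87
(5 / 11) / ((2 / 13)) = 65 / 22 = 2.95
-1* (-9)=9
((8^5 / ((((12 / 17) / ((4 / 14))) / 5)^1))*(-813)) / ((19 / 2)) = -754810880 / 133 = -5675269.77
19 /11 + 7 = 96 /11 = 8.73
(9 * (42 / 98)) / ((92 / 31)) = 1.30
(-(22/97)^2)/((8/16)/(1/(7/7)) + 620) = -968/11676569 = -0.00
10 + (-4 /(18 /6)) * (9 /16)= 37 /4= 9.25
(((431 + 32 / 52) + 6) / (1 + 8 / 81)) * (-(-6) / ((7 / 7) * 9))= 307206 / 1157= 265.52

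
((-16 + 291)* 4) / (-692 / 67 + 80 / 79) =-1455575 / 12327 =-118.08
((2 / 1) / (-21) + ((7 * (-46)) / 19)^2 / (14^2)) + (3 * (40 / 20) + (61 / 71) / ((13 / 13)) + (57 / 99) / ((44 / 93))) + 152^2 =23113.45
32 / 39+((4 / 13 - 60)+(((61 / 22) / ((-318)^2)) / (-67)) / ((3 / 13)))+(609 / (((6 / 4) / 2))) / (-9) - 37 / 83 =-72152473531799 / 482496783912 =-149.54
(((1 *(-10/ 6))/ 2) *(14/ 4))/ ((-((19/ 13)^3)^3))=371157478055/ 3872252373348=0.10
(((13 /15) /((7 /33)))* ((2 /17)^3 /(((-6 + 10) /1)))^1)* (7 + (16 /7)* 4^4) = 0.98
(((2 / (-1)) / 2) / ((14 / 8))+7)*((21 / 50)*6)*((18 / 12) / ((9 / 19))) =513 / 10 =51.30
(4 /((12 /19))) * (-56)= -1064 /3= -354.67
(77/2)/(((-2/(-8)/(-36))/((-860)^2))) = -4100342400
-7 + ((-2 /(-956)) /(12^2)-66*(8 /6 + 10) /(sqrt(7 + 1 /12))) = -88*sqrt(255) /5-481823 /68832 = -288.05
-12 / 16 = -3 / 4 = -0.75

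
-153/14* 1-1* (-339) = 4593/14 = 328.07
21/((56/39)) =117/8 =14.62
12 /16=3 /4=0.75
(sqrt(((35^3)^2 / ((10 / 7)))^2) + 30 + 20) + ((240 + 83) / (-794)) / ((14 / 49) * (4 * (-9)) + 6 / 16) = 567047981129713 / 440670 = 1286785987.54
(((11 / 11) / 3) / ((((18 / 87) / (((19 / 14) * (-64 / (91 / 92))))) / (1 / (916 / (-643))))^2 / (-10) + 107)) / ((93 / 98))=16658920536145556480 / 5074681117645675889361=0.00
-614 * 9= -5526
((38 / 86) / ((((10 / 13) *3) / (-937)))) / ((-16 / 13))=3008707 / 20640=145.77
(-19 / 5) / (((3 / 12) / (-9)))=684 / 5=136.80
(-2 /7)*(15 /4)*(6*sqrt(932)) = -90*sqrt(233) /7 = -196.26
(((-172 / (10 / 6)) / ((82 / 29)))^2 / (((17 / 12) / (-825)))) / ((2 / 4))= -44336416608 / 28577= -1551472.04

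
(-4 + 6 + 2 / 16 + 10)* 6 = 291 / 4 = 72.75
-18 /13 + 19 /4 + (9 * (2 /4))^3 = 9827 /104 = 94.49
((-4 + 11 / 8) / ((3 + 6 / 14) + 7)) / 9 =-49 / 1752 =-0.03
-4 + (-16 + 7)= -13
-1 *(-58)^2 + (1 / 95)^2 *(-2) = -3364.00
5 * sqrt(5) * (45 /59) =225 * sqrt(5) /59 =8.53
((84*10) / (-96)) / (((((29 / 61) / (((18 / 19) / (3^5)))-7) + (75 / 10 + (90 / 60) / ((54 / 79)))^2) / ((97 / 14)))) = -958554 / 3303353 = -0.29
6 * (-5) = -30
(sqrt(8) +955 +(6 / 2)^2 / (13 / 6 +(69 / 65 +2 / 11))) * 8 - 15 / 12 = 16 * sqrt(2) +448224615 / 58516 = 7682.49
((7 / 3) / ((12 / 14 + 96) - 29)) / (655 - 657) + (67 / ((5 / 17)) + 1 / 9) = 1948493 / 8550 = 227.89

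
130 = 130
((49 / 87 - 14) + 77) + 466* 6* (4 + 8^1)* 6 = 17519674 / 87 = 201375.56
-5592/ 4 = -1398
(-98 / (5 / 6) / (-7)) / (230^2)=21 / 66125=0.00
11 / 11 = 1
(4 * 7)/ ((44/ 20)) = 140/ 11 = 12.73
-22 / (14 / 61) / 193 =-671 / 1351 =-0.50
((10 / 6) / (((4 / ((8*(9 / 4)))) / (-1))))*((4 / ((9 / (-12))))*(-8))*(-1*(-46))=-14720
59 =59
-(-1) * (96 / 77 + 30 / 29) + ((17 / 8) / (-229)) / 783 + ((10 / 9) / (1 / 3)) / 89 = 22793356363 / 9830326968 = 2.32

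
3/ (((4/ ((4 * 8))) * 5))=24/ 5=4.80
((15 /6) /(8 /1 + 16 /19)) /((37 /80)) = 475 /777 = 0.61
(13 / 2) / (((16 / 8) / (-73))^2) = 69277 / 8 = 8659.62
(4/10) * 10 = 4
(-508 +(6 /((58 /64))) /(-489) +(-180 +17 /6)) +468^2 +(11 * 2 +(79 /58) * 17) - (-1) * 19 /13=40260010376 /184353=218385.44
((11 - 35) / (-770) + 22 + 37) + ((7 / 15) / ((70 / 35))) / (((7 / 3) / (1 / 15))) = 681887 / 11550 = 59.04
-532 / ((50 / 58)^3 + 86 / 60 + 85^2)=-389248440 / 5287833227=-0.07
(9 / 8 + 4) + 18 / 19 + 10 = 2443 / 152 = 16.07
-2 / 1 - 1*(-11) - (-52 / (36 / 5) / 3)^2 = 2336 / 729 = 3.20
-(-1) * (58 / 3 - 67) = -143 / 3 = -47.67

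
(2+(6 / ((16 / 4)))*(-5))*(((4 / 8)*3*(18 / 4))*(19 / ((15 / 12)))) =-5643 / 10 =-564.30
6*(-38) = -228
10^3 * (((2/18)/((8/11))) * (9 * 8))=11000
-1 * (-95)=95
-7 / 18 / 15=-7 / 270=-0.03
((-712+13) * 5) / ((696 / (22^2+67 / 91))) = -51389315 / 21112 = -2434.13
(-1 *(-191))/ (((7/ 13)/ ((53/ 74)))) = 131599/ 518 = 254.05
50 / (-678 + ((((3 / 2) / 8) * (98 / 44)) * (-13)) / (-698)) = -0.07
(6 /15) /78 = 1 /195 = 0.01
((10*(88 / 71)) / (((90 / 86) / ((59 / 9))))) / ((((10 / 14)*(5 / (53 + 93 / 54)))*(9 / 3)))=307870024 / 776385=396.54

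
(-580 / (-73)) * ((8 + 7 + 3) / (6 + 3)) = 1160 / 73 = 15.89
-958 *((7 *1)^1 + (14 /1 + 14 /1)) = -33530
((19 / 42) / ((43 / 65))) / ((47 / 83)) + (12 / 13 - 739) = -813110225 / 1103466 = -736.87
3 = 3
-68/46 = -34/23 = -1.48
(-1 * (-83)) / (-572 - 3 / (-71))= -5893 / 40609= -0.15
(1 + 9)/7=10/7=1.43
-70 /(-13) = 5.38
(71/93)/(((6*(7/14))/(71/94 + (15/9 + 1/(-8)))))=183961/314712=0.58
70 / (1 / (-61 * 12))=-51240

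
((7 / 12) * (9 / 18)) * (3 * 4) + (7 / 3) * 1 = 5.83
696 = 696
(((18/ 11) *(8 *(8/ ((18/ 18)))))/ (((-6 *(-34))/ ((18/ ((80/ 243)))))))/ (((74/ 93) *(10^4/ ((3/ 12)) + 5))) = 135594/ 153774775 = 0.00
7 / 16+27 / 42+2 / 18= 1201 / 1008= 1.19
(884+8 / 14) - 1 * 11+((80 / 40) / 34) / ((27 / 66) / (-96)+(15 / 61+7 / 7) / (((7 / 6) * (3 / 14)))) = 22229310123 / 25446127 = 873.58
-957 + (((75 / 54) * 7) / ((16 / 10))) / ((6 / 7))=-820723 / 864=-949.91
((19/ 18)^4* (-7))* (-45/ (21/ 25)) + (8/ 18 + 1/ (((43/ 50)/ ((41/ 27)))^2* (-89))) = 2683076792797/ 5758318512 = 465.95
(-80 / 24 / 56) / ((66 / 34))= -85 / 2772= -0.03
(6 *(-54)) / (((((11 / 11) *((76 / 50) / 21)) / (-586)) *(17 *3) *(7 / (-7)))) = -16613100 / 323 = -51433.75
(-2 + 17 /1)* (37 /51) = 185 /17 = 10.88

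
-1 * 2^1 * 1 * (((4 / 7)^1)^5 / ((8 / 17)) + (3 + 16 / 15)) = -2115734 / 252105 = -8.39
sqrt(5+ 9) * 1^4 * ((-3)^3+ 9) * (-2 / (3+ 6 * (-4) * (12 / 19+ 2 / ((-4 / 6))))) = 228 * sqrt(14) / 379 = 2.25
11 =11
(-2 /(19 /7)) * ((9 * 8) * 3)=-3024 /19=-159.16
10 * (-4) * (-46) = 1840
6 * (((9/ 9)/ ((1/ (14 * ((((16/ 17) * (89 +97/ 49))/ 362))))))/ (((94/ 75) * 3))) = 5349600/ 1012333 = 5.28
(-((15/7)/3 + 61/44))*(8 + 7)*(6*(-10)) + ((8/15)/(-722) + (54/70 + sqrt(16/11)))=4*sqrt(11)/11 + 788609968/416955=1892.56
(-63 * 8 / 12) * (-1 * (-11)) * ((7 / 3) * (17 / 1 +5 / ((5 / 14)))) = -33418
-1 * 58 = -58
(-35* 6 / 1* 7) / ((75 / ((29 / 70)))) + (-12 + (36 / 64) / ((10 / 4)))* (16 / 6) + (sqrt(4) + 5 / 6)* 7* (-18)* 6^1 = -54538 / 25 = -2181.52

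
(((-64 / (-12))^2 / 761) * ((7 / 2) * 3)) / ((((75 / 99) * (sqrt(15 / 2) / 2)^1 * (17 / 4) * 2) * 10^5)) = 1232 * sqrt(30) / 15160546875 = 0.00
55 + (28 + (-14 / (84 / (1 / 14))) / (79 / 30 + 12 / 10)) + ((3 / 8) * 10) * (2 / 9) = 40490 / 483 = 83.83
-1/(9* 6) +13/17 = 685/918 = 0.75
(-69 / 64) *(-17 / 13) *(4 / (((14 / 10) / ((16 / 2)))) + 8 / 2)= 55131 / 1456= 37.86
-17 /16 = -1.06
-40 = -40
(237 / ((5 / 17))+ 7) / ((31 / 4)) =16256 / 155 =104.88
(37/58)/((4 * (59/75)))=2775/13688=0.20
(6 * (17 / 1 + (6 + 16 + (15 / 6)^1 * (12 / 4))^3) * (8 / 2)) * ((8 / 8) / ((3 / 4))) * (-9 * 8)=-59188320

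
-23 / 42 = -0.55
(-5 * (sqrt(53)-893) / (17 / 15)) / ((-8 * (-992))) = 66975 / 134912-75 * sqrt(53) / 134912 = 0.49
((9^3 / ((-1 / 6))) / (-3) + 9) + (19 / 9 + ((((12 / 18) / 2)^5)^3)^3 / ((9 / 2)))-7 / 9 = 39041242417069267327567247 / 26588814358957503287787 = 1468.33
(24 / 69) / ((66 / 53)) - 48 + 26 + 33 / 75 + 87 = 1247024 / 18975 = 65.72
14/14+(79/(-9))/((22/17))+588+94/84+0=404252/693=583.34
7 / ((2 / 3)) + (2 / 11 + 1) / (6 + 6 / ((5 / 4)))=3151 / 297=10.61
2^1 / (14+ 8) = 0.09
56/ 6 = 28/ 3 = 9.33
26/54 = 0.48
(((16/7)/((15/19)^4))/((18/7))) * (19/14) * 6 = 18.63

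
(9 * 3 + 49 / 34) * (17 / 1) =967 / 2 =483.50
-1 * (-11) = 11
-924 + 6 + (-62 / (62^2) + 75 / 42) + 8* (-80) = -337702 / 217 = -1556.23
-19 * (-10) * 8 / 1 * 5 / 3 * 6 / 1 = 15200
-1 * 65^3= -274625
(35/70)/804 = 1/1608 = 0.00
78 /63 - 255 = -5329 /21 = -253.76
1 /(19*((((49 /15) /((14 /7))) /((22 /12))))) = 55 /931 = 0.06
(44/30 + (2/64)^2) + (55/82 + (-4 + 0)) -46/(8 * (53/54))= -257676461/33377280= -7.72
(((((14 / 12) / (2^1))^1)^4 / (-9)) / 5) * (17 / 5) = -40817 / 4665600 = -0.01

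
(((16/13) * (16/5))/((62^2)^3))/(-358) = -2/10326105328435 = -0.00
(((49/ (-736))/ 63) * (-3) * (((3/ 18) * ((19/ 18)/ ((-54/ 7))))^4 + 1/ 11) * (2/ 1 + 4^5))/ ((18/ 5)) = 769295157517181155/ 9365706864026320896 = 0.08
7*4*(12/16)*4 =84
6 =6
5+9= 14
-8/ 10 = -4/ 5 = -0.80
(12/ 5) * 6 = 72/ 5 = 14.40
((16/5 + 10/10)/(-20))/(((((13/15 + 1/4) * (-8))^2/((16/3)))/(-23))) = 1449/4489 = 0.32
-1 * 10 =-10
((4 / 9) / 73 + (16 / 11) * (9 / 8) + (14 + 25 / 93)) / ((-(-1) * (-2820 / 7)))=-24952991 / 631784340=-0.04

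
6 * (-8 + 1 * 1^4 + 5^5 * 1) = 18708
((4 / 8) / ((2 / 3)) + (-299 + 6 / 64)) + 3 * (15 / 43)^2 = -17619709 / 59168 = -297.79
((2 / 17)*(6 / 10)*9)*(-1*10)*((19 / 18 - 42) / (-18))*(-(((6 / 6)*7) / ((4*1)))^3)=252791 / 3264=77.45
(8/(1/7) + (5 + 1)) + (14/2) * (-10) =-8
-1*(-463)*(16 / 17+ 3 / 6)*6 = 68061 / 17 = 4003.59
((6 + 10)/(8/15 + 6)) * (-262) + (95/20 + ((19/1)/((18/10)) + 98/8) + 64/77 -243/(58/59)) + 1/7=-242050241/281358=-860.29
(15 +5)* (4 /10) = 8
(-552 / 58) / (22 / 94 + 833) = -2162 / 189283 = -0.01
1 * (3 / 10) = 3 / 10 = 0.30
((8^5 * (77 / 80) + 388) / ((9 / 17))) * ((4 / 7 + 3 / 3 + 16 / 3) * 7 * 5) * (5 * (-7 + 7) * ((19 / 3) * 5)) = 0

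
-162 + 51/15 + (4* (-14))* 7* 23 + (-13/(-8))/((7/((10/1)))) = -1284119/140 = -9172.28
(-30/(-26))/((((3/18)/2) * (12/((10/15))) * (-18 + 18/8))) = -40/819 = -0.05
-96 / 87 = -32 / 29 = -1.10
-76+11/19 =-1433/19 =-75.42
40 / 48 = 5 / 6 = 0.83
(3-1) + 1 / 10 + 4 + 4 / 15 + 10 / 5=251 / 30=8.37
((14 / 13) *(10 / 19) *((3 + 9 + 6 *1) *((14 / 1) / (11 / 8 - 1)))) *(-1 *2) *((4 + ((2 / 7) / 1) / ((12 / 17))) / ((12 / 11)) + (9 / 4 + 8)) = -424480 / 39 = -10884.10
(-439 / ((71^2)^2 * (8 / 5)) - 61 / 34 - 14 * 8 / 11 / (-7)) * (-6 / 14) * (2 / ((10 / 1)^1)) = 38728633239 / 1330555617160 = 0.03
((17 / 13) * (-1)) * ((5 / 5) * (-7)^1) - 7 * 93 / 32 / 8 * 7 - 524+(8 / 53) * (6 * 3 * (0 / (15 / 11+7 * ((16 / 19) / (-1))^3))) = -1772649 / 3328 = -532.65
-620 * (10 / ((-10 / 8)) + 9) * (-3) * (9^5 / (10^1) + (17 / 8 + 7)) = 22000173 / 2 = 11000086.50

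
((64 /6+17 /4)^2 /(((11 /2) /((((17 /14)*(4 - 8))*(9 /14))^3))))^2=162583208520962557329 /107186928084544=1516819.37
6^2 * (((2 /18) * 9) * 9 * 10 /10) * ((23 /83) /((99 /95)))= 78660 /913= 86.16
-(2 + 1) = -3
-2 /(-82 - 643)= 2 /725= 0.00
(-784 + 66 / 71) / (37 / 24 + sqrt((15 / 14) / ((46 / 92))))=-345597168 / 66953 + 32024448 * sqrt(105) / 66953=-260.54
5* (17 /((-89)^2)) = 85 /7921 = 0.01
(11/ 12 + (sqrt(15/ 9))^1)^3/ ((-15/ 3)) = -67*sqrt(15)/ 240 -9251/ 8640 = -2.15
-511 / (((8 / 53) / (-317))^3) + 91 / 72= 21810659865080023 / 4608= 4733216116553.82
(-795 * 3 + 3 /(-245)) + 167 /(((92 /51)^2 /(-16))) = -415529427 /129605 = -3206.12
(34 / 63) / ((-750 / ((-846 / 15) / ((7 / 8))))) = 12784 / 275625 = 0.05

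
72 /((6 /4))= 48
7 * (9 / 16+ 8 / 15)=1841 / 240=7.67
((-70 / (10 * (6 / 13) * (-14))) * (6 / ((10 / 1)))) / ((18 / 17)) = 0.61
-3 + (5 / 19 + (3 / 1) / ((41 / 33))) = -251 / 779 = -0.32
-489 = -489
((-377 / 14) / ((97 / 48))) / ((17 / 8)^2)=-579072 / 196231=-2.95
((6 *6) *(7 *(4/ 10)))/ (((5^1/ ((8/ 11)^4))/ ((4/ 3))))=2752512/ 366025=7.52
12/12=1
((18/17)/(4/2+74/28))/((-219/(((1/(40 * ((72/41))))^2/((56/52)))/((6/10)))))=-1681/5146675200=-0.00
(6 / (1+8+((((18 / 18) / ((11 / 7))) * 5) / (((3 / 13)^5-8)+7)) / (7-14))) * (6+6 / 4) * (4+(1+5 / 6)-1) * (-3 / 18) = -59182475 / 15436166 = -3.83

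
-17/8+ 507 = 4039/8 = 504.88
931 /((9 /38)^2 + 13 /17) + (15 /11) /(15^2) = 3770961169 /3324585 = 1134.27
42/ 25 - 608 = -15158/ 25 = -606.32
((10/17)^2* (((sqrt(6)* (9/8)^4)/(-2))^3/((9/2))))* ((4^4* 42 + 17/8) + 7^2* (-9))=-194182074228040875* sqrt(6)/79439715106816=-5987.52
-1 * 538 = -538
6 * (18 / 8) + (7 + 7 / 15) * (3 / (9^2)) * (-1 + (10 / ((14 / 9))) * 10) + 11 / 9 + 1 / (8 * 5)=20897 / 648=32.25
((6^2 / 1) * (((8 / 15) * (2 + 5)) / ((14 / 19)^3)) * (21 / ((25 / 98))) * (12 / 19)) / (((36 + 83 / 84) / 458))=83996994816 / 388375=216278.07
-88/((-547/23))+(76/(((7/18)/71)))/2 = 26578676/3829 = 6941.41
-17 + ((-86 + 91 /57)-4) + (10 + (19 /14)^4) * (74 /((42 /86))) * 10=77357324921 /3831996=20187.21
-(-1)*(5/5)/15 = 1/15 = 0.07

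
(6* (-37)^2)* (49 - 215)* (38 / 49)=-51813912 / 49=-1057426.78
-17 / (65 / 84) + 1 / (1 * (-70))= -4001 / 182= -21.98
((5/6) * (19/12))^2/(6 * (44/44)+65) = 9025/368064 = 0.02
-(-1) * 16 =16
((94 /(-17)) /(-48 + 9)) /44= 47 /14586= 0.00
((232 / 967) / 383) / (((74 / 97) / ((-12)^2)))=1620288 / 13703357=0.12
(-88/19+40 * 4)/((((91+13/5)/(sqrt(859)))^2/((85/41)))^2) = 3331993890625/519025115232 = 6.42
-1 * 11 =-11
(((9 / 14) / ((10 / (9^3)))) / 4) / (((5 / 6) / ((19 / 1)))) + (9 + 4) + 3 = 396377 / 1400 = 283.13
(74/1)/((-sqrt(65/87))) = -74 * sqrt(5655)/65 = -85.61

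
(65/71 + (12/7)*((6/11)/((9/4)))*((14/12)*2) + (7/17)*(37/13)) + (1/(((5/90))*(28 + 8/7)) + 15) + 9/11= 20187031/1035606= 19.49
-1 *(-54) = 54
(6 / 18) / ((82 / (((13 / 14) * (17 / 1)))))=221 / 3444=0.06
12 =12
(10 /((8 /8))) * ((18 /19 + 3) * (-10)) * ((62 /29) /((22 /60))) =-13950000 /6061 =-2301.60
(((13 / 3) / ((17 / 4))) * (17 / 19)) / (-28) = -13 / 399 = -0.03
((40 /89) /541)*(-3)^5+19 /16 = 759311 /770384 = 0.99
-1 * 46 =-46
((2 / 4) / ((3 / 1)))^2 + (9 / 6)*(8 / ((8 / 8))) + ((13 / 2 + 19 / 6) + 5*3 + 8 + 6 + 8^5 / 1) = 1181473 / 36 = 32818.69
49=49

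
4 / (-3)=-4 / 3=-1.33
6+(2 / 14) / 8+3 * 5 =1177 / 56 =21.02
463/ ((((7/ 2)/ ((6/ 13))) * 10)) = 2778/ 455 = 6.11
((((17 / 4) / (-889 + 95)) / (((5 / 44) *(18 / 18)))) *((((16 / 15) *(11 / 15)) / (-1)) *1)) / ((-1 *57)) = -16456 / 25457625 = -0.00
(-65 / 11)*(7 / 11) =-455 / 121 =-3.76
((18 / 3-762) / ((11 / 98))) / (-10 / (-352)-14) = 1185408 / 2459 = 482.07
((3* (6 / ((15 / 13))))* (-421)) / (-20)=16419 / 50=328.38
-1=-1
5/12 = 0.42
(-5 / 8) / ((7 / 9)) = -45 / 56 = -0.80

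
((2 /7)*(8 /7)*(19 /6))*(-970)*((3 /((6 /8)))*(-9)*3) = 5307840 /49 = 108323.27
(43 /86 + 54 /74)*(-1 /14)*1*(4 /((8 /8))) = -13 /37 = -0.35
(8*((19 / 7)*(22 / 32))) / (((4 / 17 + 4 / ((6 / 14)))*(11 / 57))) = 55233 / 6832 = 8.08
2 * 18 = 36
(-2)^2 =4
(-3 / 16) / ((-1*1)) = 3 / 16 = 0.19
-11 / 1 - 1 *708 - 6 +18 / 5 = -721.40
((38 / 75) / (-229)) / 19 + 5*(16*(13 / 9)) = 5953994 / 51525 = 115.56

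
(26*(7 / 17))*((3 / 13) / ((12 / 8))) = 28 / 17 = 1.65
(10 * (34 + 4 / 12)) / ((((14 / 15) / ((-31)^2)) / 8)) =19796600 / 7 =2828085.71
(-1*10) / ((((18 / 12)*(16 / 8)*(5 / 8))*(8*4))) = -1 / 6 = -0.17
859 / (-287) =-859 / 287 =-2.99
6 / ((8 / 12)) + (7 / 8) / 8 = 583 / 64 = 9.11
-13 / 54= -0.24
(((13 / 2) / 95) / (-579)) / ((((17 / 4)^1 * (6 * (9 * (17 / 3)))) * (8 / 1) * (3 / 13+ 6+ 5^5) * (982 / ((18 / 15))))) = -169 / 38125994264816400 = -0.00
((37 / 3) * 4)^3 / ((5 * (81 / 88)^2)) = 25104437248 / 885735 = 28343.06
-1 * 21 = -21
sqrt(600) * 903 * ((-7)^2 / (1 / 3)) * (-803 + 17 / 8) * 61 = -259393834035 * sqrt(6) / 4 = -158845633952.48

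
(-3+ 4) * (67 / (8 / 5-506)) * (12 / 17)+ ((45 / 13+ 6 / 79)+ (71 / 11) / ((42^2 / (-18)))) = 6166684973 / 1825617794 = 3.38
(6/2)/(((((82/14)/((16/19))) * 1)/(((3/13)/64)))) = 63/40508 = 0.00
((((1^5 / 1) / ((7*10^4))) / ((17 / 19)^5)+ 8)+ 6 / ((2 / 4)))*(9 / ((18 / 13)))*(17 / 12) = 25841429589287 / 140315280000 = 184.17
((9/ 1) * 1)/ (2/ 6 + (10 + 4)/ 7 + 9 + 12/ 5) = 135/ 206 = 0.66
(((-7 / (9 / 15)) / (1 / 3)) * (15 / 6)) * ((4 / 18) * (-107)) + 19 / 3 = 18782 / 9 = 2086.89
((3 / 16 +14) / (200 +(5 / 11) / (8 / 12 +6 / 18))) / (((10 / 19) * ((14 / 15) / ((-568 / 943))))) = -0.09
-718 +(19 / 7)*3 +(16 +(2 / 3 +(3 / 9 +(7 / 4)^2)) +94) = -66729 / 112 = -595.79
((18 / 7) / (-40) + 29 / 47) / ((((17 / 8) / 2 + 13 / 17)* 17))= 14548 / 817565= 0.02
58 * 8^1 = 464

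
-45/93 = -15/31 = -0.48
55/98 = 0.56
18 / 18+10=11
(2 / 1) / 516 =1 / 258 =0.00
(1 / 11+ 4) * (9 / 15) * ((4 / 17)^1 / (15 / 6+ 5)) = 72 / 935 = 0.08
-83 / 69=-1.20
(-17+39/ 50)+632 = 30789/ 50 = 615.78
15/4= 3.75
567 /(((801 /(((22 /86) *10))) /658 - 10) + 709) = 13679820 /16876021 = 0.81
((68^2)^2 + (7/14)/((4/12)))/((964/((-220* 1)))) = -2351951525/482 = -4879567.48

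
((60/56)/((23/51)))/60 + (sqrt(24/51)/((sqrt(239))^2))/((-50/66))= 51/1288-66 *sqrt(34)/101575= 0.04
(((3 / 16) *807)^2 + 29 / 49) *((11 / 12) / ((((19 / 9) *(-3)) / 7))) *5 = -15796452815 / 136192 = -115986.64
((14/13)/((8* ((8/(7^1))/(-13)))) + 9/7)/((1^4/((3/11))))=-15/224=-0.07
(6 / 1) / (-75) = -2 / 25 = -0.08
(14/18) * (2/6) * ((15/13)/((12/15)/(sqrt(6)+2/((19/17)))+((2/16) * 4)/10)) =3264100/6556563+2021600 * sqrt(6)/6556563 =1.25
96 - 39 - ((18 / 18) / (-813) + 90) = -26828 / 813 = -33.00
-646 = -646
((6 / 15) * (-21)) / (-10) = 21 / 25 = 0.84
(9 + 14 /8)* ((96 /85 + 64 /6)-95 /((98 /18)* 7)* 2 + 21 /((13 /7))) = 885859211 /4548180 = 194.77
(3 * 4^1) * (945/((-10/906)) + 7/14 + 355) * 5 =-5115690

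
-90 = -90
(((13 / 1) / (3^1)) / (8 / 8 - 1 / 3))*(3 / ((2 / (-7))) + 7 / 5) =-1183 / 20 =-59.15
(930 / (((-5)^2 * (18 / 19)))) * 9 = 1767 / 5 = 353.40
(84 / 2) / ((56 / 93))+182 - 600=-1393 / 4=-348.25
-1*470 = -470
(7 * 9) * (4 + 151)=9765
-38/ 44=-0.86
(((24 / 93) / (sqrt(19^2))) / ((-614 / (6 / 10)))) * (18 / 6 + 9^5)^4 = -7680086110064083968 / 47585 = -161397207314575.68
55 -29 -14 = 12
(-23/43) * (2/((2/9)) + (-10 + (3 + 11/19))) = -1.38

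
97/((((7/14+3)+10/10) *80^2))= 97/28800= 0.00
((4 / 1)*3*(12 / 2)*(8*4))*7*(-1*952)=-15353856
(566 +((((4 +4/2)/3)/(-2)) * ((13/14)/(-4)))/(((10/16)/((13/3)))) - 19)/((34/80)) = 460832/357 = 1290.85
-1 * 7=-7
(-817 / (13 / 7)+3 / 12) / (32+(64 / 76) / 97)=-14045503 / 1022528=-13.74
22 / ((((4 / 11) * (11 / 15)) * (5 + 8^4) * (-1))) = -55 / 2734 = -0.02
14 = 14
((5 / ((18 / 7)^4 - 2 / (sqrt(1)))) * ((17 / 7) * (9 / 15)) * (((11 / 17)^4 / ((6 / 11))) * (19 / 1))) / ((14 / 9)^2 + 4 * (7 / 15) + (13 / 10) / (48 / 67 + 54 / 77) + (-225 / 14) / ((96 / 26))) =5803472064779928 / 4630089343097549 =1.25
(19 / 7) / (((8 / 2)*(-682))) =-19 / 19096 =-0.00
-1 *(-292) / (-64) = -73 / 16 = -4.56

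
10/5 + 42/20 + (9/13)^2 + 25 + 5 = 58439/1690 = 34.58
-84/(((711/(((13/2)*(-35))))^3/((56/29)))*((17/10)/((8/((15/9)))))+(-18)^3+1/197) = 174581300712000/12132555675676717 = 0.01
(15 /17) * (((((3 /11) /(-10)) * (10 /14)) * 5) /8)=-225 /20944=-0.01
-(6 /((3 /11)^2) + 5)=-257 /3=-85.67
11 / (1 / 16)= 176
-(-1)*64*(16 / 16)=64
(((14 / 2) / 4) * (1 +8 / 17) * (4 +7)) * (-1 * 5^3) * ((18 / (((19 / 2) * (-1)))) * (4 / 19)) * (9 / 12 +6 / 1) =9527.76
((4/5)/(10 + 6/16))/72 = 4/3735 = 0.00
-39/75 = -13/25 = -0.52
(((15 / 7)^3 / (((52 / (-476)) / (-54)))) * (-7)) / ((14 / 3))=-4647375 / 637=-7295.72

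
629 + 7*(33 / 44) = 2537 / 4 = 634.25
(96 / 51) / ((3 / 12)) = 128 / 17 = 7.53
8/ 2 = 4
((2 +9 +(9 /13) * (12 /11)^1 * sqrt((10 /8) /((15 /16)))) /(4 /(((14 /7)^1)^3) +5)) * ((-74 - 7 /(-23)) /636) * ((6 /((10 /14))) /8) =-2373 /9752 - 21357 * sqrt(3) /1917487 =-0.26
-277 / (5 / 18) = -4986 / 5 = -997.20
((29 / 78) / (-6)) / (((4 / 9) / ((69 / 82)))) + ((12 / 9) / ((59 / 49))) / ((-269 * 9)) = -860805493 / 7308785952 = -0.12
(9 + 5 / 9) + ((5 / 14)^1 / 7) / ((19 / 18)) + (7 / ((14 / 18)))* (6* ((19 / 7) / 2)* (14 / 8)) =4620311 / 33516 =137.85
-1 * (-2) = 2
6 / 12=1 / 2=0.50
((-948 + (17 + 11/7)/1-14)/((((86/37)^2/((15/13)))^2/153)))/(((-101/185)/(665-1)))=251631138516212250/31422199991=8008068.77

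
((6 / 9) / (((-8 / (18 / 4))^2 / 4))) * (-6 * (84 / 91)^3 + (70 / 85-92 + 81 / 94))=-9008433765 / 112345792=-80.18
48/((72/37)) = 24.67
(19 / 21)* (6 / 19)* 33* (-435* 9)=-258390 / 7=-36912.86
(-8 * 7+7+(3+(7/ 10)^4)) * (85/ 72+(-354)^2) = -1376280396121/ 240000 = -5734501.65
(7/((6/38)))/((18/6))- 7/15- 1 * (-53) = 3029/45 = 67.31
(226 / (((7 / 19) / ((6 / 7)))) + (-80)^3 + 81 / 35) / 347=-125310613 / 85015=-1473.98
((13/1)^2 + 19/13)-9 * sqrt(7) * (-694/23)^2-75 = 1241/13-4334724 * sqrt(7)/529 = -21584.31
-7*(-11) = 77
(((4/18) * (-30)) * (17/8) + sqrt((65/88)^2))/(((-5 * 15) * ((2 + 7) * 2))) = 709/71280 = 0.01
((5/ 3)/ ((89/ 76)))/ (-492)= -95/ 32841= -0.00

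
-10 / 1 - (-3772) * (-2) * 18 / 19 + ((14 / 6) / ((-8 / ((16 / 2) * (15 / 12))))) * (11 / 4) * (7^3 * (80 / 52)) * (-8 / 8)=-8667967 / 2964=-2924.42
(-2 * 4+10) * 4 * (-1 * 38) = -304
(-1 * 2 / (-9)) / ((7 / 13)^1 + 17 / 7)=91 / 1215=0.07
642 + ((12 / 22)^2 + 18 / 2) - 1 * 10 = 77597 / 121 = 641.30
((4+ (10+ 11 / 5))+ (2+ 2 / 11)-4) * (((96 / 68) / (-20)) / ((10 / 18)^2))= -384426 / 116875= -3.29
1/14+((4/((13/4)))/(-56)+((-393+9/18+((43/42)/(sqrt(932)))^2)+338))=-54.45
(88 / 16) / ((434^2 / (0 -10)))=-55 / 188356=-0.00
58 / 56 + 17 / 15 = 911 / 420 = 2.17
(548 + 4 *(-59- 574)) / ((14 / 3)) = -2976 / 7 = -425.14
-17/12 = -1.42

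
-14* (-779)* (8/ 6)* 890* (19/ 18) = 368840920/ 27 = 13660774.81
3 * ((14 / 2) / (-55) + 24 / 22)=159 / 55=2.89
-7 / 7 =-1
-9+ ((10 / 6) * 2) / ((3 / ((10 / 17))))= -8.35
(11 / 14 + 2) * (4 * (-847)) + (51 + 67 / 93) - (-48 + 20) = -870320 / 93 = -9358.28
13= 13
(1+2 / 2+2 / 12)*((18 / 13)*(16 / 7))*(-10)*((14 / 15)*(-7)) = 448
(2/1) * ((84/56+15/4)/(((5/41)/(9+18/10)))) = 23247/25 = 929.88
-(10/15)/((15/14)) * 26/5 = -728/225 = -3.24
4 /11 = 0.36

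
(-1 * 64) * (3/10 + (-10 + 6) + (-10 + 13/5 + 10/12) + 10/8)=577.07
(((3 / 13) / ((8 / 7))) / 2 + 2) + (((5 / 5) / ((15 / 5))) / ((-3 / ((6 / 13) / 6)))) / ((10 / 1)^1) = 19657 / 9360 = 2.10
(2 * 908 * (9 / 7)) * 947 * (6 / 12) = 7738884 / 7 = 1105554.86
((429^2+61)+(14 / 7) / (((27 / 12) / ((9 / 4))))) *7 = 1288728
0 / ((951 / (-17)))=0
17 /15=1.13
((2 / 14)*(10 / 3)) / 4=5 / 42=0.12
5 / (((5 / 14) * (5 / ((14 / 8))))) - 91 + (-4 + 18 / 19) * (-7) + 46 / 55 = -63.90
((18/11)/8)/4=9/176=0.05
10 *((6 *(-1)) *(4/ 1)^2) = -960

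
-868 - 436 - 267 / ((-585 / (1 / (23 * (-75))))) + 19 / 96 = -1303.80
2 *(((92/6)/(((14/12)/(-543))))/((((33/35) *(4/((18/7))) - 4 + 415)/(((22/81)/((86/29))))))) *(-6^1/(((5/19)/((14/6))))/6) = 8776328/312309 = 28.10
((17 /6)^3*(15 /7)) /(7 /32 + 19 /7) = 98260 /5913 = 16.62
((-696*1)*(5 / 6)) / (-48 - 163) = 580 / 211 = 2.75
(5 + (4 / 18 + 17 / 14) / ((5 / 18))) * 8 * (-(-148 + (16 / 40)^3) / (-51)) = -17555072 / 74375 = -236.03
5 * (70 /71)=350 /71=4.93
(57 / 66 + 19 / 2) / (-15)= -38 / 55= -0.69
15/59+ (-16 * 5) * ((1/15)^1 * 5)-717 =-131584/177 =-743.41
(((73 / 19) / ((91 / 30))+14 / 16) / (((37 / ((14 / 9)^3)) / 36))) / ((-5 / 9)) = -5806108 / 411255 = -14.12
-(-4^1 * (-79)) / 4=-79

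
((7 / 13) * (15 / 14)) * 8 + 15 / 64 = 4035 / 832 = 4.85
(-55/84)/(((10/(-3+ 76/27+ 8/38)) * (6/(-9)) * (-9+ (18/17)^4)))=-11943503/37157542128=-0.00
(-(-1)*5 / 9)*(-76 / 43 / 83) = -380 / 32121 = -0.01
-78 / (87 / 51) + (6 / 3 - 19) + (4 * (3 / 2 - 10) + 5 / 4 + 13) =-9567 / 116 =-82.47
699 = 699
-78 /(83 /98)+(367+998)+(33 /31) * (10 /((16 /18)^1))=13223979 /10292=1284.88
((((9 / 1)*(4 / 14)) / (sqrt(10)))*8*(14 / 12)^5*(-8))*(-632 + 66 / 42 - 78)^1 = 377986*sqrt(10) / 15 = 79686.45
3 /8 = 0.38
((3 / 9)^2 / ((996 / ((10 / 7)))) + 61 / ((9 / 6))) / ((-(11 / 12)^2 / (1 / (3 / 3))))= -10207048 / 210903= -48.40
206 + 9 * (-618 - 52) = -5824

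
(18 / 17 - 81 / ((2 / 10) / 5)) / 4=-34407 / 68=-505.99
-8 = -8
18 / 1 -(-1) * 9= 27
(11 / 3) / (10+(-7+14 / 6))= 11 / 16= 0.69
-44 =-44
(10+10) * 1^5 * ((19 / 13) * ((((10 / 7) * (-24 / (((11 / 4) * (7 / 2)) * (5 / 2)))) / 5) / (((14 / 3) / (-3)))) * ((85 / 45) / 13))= 496128 / 637637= 0.78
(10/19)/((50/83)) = 83/95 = 0.87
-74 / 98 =-0.76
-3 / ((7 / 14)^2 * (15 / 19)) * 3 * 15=-684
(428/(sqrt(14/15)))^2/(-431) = -1373880/3017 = -455.38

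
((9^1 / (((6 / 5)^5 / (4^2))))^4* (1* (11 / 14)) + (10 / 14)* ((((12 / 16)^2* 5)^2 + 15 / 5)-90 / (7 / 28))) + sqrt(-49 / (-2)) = 7* sqrt(2) / 2 + 8392096517935765 / 952342272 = 8812064.19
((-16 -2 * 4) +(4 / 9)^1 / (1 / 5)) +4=-160 / 9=-17.78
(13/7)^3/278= 2197/95354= 0.02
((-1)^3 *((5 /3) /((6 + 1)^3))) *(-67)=335 /1029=0.33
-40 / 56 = -5 / 7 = -0.71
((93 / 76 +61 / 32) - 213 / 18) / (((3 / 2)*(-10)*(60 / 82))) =26035 / 32832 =0.79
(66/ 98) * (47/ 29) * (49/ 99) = 47/ 87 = 0.54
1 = 1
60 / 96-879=-7027 / 8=-878.38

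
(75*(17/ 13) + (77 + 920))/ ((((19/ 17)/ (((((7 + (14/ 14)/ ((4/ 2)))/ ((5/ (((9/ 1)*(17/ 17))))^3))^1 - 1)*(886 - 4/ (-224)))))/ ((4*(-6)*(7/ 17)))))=-2264197270266/ 6175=-366671622.72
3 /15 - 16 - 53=-344 /5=-68.80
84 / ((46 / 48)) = 87.65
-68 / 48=-17 / 12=-1.42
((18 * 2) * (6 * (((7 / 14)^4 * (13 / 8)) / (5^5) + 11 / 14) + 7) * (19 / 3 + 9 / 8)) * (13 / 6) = 38163435271 / 5600000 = 6814.90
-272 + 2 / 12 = -1631 / 6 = -271.83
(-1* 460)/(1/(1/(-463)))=460/463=0.99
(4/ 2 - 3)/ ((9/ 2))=-2/ 9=-0.22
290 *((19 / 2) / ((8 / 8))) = 2755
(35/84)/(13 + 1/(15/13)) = 0.03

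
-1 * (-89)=89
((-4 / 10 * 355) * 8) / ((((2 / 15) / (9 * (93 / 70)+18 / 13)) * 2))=-5172066 / 91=-56835.89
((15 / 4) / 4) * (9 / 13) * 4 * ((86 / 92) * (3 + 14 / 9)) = 26445 / 2392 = 11.06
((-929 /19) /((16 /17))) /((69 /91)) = -1437163 /20976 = -68.51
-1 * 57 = -57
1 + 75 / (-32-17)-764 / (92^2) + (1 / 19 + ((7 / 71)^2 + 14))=13.44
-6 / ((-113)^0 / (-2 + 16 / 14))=36 / 7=5.14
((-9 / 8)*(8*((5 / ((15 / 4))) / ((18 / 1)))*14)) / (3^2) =-28 / 27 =-1.04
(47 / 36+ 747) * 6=26939 / 6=4489.83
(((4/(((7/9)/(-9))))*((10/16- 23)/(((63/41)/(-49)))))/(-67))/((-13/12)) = -455.00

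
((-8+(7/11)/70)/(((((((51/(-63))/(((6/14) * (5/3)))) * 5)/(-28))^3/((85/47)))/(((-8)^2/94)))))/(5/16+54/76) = -1160.31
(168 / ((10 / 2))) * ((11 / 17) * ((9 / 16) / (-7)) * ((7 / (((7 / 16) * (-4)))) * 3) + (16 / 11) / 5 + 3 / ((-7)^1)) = 16.34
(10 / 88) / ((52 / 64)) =20 / 143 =0.14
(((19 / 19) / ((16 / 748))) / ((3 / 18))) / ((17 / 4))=66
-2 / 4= -1 / 2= -0.50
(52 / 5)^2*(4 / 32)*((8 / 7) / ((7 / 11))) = 29744 / 1225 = 24.28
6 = 6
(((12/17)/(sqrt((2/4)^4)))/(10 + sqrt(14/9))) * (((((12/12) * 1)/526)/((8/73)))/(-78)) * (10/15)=-1095/25748489 + 73 * sqrt(14)/51496978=-0.00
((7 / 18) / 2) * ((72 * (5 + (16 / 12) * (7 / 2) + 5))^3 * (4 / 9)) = 305299456 / 3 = 101766485.33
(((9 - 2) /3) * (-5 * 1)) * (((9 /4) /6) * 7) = -245 /8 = -30.62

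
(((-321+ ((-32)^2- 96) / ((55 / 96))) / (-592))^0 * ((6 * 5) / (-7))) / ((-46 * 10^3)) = 0.00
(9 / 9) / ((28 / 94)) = 47 / 14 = 3.36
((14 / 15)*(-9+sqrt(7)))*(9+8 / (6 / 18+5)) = -441 / 5+49*sqrt(7) / 5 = -62.27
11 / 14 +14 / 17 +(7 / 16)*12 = 3265 / 476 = 6.86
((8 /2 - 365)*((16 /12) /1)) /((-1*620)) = 0.78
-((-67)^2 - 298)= -4191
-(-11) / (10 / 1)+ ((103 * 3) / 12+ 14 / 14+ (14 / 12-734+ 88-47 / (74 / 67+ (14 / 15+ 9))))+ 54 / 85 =-1404414295 / 2262972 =-620.61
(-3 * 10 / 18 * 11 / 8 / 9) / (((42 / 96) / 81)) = -47.14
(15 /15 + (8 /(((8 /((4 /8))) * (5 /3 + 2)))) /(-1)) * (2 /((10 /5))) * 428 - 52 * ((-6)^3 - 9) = 132766 /11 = 12069.64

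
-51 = -51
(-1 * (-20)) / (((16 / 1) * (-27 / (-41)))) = 205 / 108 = 1.90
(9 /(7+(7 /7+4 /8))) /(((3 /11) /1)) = 66 /17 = 3.88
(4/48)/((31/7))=7/372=0.02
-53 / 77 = -0.69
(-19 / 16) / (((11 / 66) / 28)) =-399 / 2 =-199.50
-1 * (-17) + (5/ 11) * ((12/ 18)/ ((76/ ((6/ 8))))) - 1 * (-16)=55181/ 1672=33.00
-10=-10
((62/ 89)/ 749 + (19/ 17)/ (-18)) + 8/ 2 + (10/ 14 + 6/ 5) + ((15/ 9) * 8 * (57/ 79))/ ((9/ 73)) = 32184778769/ 383681670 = 83.88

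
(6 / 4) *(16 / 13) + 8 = 128 / 13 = 9.85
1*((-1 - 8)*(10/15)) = -6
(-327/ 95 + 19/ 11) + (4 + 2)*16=94.29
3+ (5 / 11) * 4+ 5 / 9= 532 / 99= 5.37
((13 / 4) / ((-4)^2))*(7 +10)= 221 / 64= 3.45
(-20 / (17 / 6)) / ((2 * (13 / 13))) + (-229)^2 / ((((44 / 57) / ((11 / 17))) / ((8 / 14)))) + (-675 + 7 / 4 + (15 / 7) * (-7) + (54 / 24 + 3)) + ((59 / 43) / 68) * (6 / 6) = 500080093 / 20468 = 24432.29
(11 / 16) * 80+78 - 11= 122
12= 12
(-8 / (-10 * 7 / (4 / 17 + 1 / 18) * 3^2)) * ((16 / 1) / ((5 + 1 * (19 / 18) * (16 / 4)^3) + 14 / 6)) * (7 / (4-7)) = -1424 / 773415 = -0.00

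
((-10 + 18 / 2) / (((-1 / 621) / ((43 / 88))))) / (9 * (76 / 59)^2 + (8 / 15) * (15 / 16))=92953143 / 4727756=19.66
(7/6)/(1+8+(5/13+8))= 91/1356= 0.07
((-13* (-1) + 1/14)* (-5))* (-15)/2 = 13725/28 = 490.18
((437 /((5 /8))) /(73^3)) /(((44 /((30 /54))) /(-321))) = -0.01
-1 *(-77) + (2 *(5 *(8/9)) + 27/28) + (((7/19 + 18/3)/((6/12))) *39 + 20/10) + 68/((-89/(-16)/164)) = 1103871061/426132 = 2590.44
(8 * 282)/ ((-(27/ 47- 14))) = 106032/ 631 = 168.04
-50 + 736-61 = 625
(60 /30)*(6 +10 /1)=32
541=541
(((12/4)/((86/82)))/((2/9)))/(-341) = -1107/29326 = -0.04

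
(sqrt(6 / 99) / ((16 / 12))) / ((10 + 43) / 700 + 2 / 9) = 1575 * sqrt(66) / 20647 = 0.62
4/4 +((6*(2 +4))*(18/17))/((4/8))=1313/17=77.24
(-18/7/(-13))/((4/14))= 9/13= 0.69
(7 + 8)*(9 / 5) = 27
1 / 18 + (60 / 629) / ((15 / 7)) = 1133 / 11322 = 0.10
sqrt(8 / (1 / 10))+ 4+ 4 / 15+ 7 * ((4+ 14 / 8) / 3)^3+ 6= 4 * sqrt(5)+ 514549 / 8640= 68.50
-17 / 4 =-4.25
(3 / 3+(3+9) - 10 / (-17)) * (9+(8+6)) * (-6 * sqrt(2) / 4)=-15939 * sqrt(2) / 34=-662.97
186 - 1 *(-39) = 225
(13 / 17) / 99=13 / 1683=0.01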